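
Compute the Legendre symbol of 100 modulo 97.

1

(100/97)
  = (3/97)    [100 ≡ 3 mod 97]
  = (97/3)    [QR: 97 ≡ 1 mod 4, sign kept]
  = (1/3)    [97 ≡ 1 mod 3]
  = 1    [(1/3) = 1]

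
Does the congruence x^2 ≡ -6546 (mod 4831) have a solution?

Reduce the numerator: -6546 ≡ 3116 (mod 4831), so (-6546/4831) = (3116/4831).
Factor out 2: 3116 = 2^2·779. Since 4831 ≡ 7 (mod 8), (2/4831) = +1, and (2/4831)^2 = +1. Now have (779/4831).
Both 779 ≡ 3 and 4831 ≡ 3 (mod 4), so reciprocity gives (779/4831) = -(4831/779). Reduce: 4831 ≡ 157 (mod 779). Now have -(157/779).
157 ≡ 1 (mod 4), so quadratic reciprocity gives (157/779) = (779/157). Reduce: 779 ≡ 151 (mod 157). Now have -(151/157).
157 ≡ 1 (mod 4), so quadratic reciprocity gives (151/157) = (157/151). Reduce: 157 ≡ 6 (mod 151). Now have -(6/151).
Factor out 2: 6 = 2·3. Since 151 ≡ 7 (mod 8), (2/151) = +1. Now have -(3/151).
Both 3 ≡ 3 and 151 ≡ 3 (mod 4), so reciprocity gives (3/151) = -(151/3). Reduce: 151 ≡ 1 (mod 3). Now have (1/3).
(1/3) = 1. Collecting the sign factors: 1.
(-6546/4831) = 1, and 4831 is prime, so -6546 is a quadratic residue mod 4831.

yes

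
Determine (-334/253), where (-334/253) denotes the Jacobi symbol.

Reduce the numerator: -334 ≡ 172 (mod 253), so (-334/253) = (172/253).
Factor out 2: 172 = 2^2·43. Since 253 ≡ 5 (mod 8), (2/253) = -1, and (2/253)^2 = +1. Now have (43/253).
253 ≡ 1 (mod 4), so quadratic reciprocity gives (43/253) = (253/43). Reduce: 253 ≡ 38 (mod 43). Now have (38/43).
Factor out 2: 38 = 2·19. Since 43 ≡ 3 (mod 8), (2/43) = -1. Now have -(19/43).
Both 19 ≡ 3 and 43 ≡ 3 (mod 4), so reciprocity gives (19/43) = -(43/19). Reduce: 43 ≡ 5 (mod 19). Now have (5/19).
5 ≡ 1 (mod 4), so quadratic reciprocity gives (5/19) = (19/5). Reduce: 19 ≡ 4 (mod 5). Now have (4/5).
Factor out 2: 4 = 2^2. Since 5 ≡ 5 (mod 8), (2/5) = -1, and (2/5)^2 = +1. Now have (1/5).
(1/5) = 1. Collecting the sign factors: 1.

1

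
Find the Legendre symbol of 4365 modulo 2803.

(4365|2803)
  = (1562|2803)    [4365 ≡ 1562 mod 2803]
  = -(781|2803)    [2803 ≡ 3 mod 8 ⇒ (2|2803) = -1]
  = -(2803|781)    [QR: 781 ≡ 1 mod 4, sign kept]
  = -(460|781)    [2803 ≡ 460 mod 781]
  = -(115|781)    [781 ≡ 5 mod 8 ⇒ (2|781)^2 = +1]
  = -(781|115)    [QR: 781 ≡ 1 mod 4, sign kept]
  = -(91|115)    [781 ≡ 91 mod 115]
  = (115|91)    [QR: both ≡ 3 mod 4, sign flips]
  = (24|91)    [115 ≡ 24 mod 91]
  = -(3|91)    [91 ≡ 3 mod 8 ⇒ (2|91)^3 = -1]
  = (91|3)    [QR: both ≡ 3 mod 4, sign flips]
  = (1|3)    [91 ≡ 1 mod 3]
  = 1    [(1|3) = 1]

1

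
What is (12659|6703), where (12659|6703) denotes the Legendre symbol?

(12659|6703)
  = (5956|6703)    [12659 ≡ 5956 mod 6703]
  = (1489|6703)    [6703 ≡ 7 mod 8 ⇒ (2|6703)^2 = +1]
  = (6703|1489)    [QR: 1489 ≡ 1 mod 4, sign kept]
  = (747|1489)    [6703 ≡ 747 mod 1489]
  = (1489|747)    [QR: 1489 ≡ 1 mod 4, sign kept]
  = (742|747)    [1489 ≡ 742 mod 747]
  = -(371|747)    [747 ≡ 3 mod 8 ⇒ (2|747) = -1]
  = (747|371)    [QR: both ≡ 3 mod 4, sign flips]
  = (5|371)    [747 ≡ 5 mod 371]
  = (371|5)    [QR: 5 ≡ 1 mod 4, sign kept]
  = (1|5)    [371 ≡ 1 mod 5]
  = 1    [(1|5) = 1]

1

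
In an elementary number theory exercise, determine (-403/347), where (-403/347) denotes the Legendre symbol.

(-403/347)
  = (291/347)    [-403 ≡ 291 mod 347]
  = -(347/291)    [QR: both ≡ 3 mod 4, sign flips]
  = -(56/291)    [347 ≡ 56 mod 291]
  = (7/291)    [291 ≡ 3 mod 8 ⇒ (2/291)^3 = -1]
  = -(291/7)    [QR: both ≡ 3 mod 4, sign flips]
  = -(4/7)    [291 ≡ 4 mod 7]
  = -(1/7)    [7 ≡ 7 mod 8 ⇒ (2/7)^2 = +1]
  = -1    [(1/7) = 1]

-1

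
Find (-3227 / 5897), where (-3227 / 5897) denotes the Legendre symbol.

(-3227 / 5897)
  = (2670 / 5897)    [-3227 ≡ 2670 mod 5897]
  = (1335 / 5897)    [5897 ≡ 1 mod 8 ⇒ (2 / 5897) = +1]
  = (5897 / 1335)    [QR: 5897 ≡ 1 mod 4, sign kept]
  = (557 / 1335)    [5897 ≡ 557 mod 1335]
  = (1335 / 557)    [QR: 557 ≡ 1 mod 4, sign kept]
  = (221 / 557)    [1335 ≡ 221 mod 557]
  = (557 / 221)    [QR: 221 ≡ 1 mod 4, sign kept]
  = (115 / 221)    [557 ≡ 115 mod 221]
  = (221 / 115)    [QR: 221 ≡ 1 mod 4, sign kept]
  = (106 / 115)    [221 ≡ 106 mod 115]
  = -(53 / 115)    [115 ≡ 3 mod 8 ⇒ (2 / 115) = -1]
  = -(115 / 53)    [QR: 53 ≡ 1 mod 4, sign kept]
  = -(9 / 53)    [115 ≡ 9 mod 53]
  = -(53 / 9)    [QR: 9 ≡ 1 mod 4, sign kept]
  = -(8 / 9)    [53 ≡ 8 mod 9]
  = -(1 / 9)    [9 ≡ 1 mod 8 ⇒ (2 / 9)^3 = +1]
  = -1    [(1 / 9) = 1]

-1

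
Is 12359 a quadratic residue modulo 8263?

(12359/8263)
  = (4096/8263)    [12359 ≡ 4096 mod 8263]
  = (1/8263)    [8263 ≡ 7 mod 8 ⇒ (2/8263)^12 = +1]
  = 1    [(1/8263) = 1]
The Legendre symbol is 1, so x^2 ≡ 12359 (mod 8263) has solution.

yes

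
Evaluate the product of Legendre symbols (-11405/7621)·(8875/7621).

-1

By multiplicativity, (-11405·8875/7621) = (-11405/7621)·(8875/7621).
First factor (-11405/7621):
(-11405/7621)
  = (11405/7621)    [7621 ≡ 1 mod 4 ⇒ (-1/7621) = +1]
  = (3784/7621)    [11405 ≡ 3784 mod 7621]
  = -(473/7621)    [7621 ≡ 5 mod 8 ⇒ (2/7621)^3 = -1]
  = -(7621/473)    [QR: 473 ≡ 1 mod 4, sign kept]
  = -(53/473)    [7621 ≡ 53 mod 473]
  = -(473/53)    [QR: 53 ≡ 1 mod 4, sign kept]
  = -(49/53)    [473 ≡ 49 mod 53]
  = -(53/49)    [QR: 49 ≡ 1 mod 4, sign kept]
  = -(4/49)    [53 ≡ 4 mod 49]
  = -(1/49)    [49 ≡ 1 mod 8 ⇒ (2/49)^2 = +1]
  = -1    [(1/49) = 1]
Second factor (8875/7621):
(8875/7621)
  = (1254/7621)    [8875 ≡ 1254 mod 7621]
  = -(627/7621)    [7621 ≡ 5 mod 8 ⇒ (2/7621) = -1]
  = -(7621/627)    [QR: 7621 ≡ 1 mod 4, sign kept]
  = -(97/627)    [7621 ≡ 97 mod 627]
  = -(627/97)    [QR: 97 ≡ 1 mod 4, sign kept]
  = -(45/97)    [627 ≡ 45 mod 97]
  = -(97/45)    [QR: 45 ≡ 1 mod 4, sign kept]
  = -(7/45)    [97 ≡ 7 mod 45]
  = -(45/7)    [QR: 45 ≡ 1 mod 4, sign kept]
  = -(3/7)    [45 ≡ 3 mod 7]
  = (7/3)    [QR: both ≡ 3 mod 4, sign flips]
  = (1/3)    [7 ≡ 1 mod 3]
  = 1    [(1/3) = 1]
Product: (-1)·(1) = -1.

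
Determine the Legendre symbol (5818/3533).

1

(5818/3533)
  = (2285/3533)    [5818 ≡ 2285 mod 3533]
  = (3533/2285)    [QR: 2285 ≡ 1 mod 4, sign kept]
  = (1248/2285)    [3533 ≡ 1248 mod 2285]
  = -(39/2285)    [2285 ≡ 5 mod 8 ⇒ (2/2285)^5 = -1]
  = -(2285/39)    [QR: 2285 ≡ 1 mod 4, sign kept]
  = -(23/39)    [2285 ≡ 23 mod 39]
  = (39/23)    [QR: both ≡ 3 mod 4, sign flips]
  = (16/23)    [39 ≡ 16 mod 23]
  = (1/23)    [23 ≡ 7 mod 8 ⇒ (2/23)^4 = +1]
  = 1    [(1/23) = 1]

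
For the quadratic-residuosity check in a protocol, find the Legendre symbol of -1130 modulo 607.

-1

(-1130 / 607)
  = (84 / 607)    [-1130 ≡ 84 mod 607]
  = (21 / 607)    [607 ≡ 7 mod 8 ⇒ (2 / 607)^2 = +1]
  = (607 / 21)    [QR: 21 ≡ 1 mod 4, sign kept]
  = (19 / 21)    [607 ≡ 19 mod 21]
  = (21 / 19)    [QR: 21 ≡ 1 mod 4, sign kept]
  = (2 / 19)    [21 ≡ 2 mod 19]
  = -(1 / 19)    [19 ≡ 3 mod 8 ⇒ (2 / 19) = -1]
  = -1    [(1 / 19) = 1]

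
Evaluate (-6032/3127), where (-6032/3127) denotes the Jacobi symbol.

1

Reduce the numerator: -6032 ≡ 222 (mod 3127), so (-6032/3127) = (222/3127).
Factor out 2: 222 = 2·111. Since 3127 ≡ 7 (mod 8), (2/3127) = +1. Now have (111/3127).
Both 111 ≡ 3 and 3127 ≡ 3 (mod 4), so reciprocity gives (111/3127) = -(3127/111). Reduce: 3127 ≡ 19 (mod 111). Now have -(19/111).
Both 19 ≡ 3 and 111 ≡ 3 (mod 4), so reciprocity gives (19/111) = -(111/19). Reduce: 111 ≡ 16 (mod 19). Now have (16/19).
Factor out 2: 16 = 2^4. Since 19 ≡ 3 (mod 8), (2/19) = -1, and (2/19)^4 = +1. Now have (1/19).
(1/19) = 1. Collecting the sign factors: 1.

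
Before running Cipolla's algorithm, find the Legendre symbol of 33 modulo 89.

(33 / 89)
  = (89 / 33)    [QR: 33 ≡ 1 mod 4, sign kept]
  = (23 / 33)    [89 ≡ 23 mod 33]
  = (33 / 23)    [QR: 33 ≡ 1 mod 4, sign kept]
  = (10 / 23)    [33 ≡ 10 mod 23]
  = (5 / 23)    [23 ≡ 7 mod 8 ⇒ (2 / 23) = +1]
  = (23 / 5)    [QR: 5 ≡ 1 mod 4, sign kept]
  = (3 / 5)    [23 ≡ 3 mod 5]
  = (5 / 3)    [QR: 5 ≡ 1 mod 4, sign kept]
  = (2 / 3)    [5 ≡ 2 mod 3]
  = -(1 / 3)    [3 ≡ 3 mod 8 ⇒ (2 / 3) = -1]
  = -1    [(1 / 3) = 1]

-1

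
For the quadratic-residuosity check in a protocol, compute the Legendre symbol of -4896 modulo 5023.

-1

(-4896 / 5023)
  = -(4896 / 5023)    [5023 ≡ 3 mod 4 ⇒ (-1 / 5023) = -1]
  = -(153 / 5023)    [5023 ≡ 7 mod 8 ⇒ (2 / 5023)^5 = +1]
  = -(5023 / 153)    [QR: 153 ≡ 1 mod 4, sign kept]
  = -(127 / 153)    [5023 ≡ 127 mod 153]
  = -(153 / 127)    [QR: 153 ≡ 1 mod 4, sign kept]
  = -(26 / 127)    [153 ≡ 26 mod 127]
  = -(13 / 127)    [127 ≡ 7 mod 8 ⇒ (2 / 127) = +1]
  = -(127 / 13)    [QR: 13 ≡ 1 mod 4, sign kept]
  = -(10 / 13)    [127 ≡ 10 mod 13]
  = (5 / 13)    [13 ≡ 5 mod 8 ⇒ (2 / 13) = -1]
  = (13 / 5)    [QR: 5 ≡ 1 mod 4, sign kept]
  = (3 / 5)    [13 ≡ 3 mod 5]
  = (5 / 3)    [QR: 5 ≡ 1 mod 4, sign kept]
  = (2 / 3)    [5 ≡ 2 mod 3]
  = -(1 / 3)    [3 ≡ 3 mod 8 ⇒ (2 / 3) = -1]
  = -1    [(1 / 3) = 1]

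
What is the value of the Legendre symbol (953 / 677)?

1

(953 / 677)
  = (276 / 677)    [953 ≡ 276 mod 677]
  = (69 / 677)    [677 ≡ 5 mod 8 ⇒ (2 / 677)^2 = +1]
  = (677 / 69)    [QR: 69 ≡ 1 mod 4, sign kept]
  = (56 / 69)    [677 ≡ 56 mod 69]
  = -(7 / 69)    [69 ≡ 5 mod 8 ⇒ (2 / 69)^3 = -1]
  = -(69 / 7)    [QR: 69 ≡ 1 mod 4, sign kept]
  = -(6 / 7)    [69 ≡ 6 mod 7]
  = -(3 / 7)    [7 ≡ 7 mod 8 ⇒ (2 / 7) = +1]
  = (7 / 3)    [QR: both ≡ 3 mod 4, sign flips]
  = (1 / 3)    [7 ≡ 1 mod 3]
  = 1    [(1 / 3) = 1]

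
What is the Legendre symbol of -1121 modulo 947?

-1

Reduce the numerator: -1121 ≡ 773 (mod 947), so (-1121/947) = (773/947).
773 ≡ 1 (mod 4), so quadratic reciprocity gives (773/947) = (947/773). Reduce: 947 ≡ 174 (mod 773). Now have (174/773).
Factor out 2: 174 = 2·87. Since 773 ≡ 5 (mod 8), (2/773) = -1. Now have -(87/773).
773 ≡ 1 (mod 4), so quadratic reciprocity gives (87/773) = (773/87). Reduce: 773 ≡ 77 (mod 87). Now have -(77/87).
77 ≡ 1 (mod 4), so quadratic reciprocity gives (77/87) = (87/77). Reduce: 87 ≡ 10 (mod 77). Now have -(10/77).
Factor out 2: 10 = 2·5. Since 77 ≡ 5 (mod 8), (2/77) = -1. Now have (5/77).
5 ≡ 1 (mod 4), so quadratic reciprocity gives (5/77) = (77/5). Reduce: 77 ≡ 2 (mod 5). Now have (2/5).
Factor out 2: 2 = 2. Since 5 ≡ 5 (mod 8), (2/5) = -1. Now have -(1/5).
(1/5) = 1. Collecting the sign factors: -1.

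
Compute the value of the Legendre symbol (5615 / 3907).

Reduce the numerator: 5615 ≡ 1708 (mod 3907), so (5615 / 3907) = (1708 / 3907).
Factor out 2: 1708 = 2^2·427. Since 3907 ≡ 3 (mod 8), (2 / 3907) = -1, and (2 / 3907)^2 = +1. Now have (427 / 3907).
Both 427 ≡ 3 and 3907 ≡ 3 (mod 4), so reciprocity gives (427 / 3907) = -(3907 / 427). Reduce: 3907 ≡ 64 (mod 427). Now have -(64 / 427).
Factor out 2: 64 = 2^6. Since 427 ≡ 3 (mod 8), (2 / 427) = -1, and (2 / 427)^6 = +1. Now have -(1 / 427).
(1 / 427) = 1. Collecting the sign factors: -1.

-1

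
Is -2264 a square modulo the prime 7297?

Reduce the numerator: -2264 ≡ 5033 (mod 7297), so (-2264|7297) = (5033|7297).
5033 ≡ 1 (mod 4), so quadratic reciprocity gives (5033|7297) = (7297|5033). Reduce: 7297 ≡ 2264 (mod 5033). Now have (2264|5033).
Factor out 2: 2264 = 2^3·283. Since 5033 ≡ 1 (mod 8), (2|5033) = +1, and (2|5033)^3 = +1. Now have (283|5033).
5033 ≡ 1 (mod 4), so quadratic reciprocity gives (283|5033) = (5033|283). Reduce: 5033 ≡ 222 (mod 283). Now have (222|283).
Factor out 2: 222 = 2·111. Since 283 ≡ 3 (mod 8), (2|283) = -1. Now have -(111|283).
Both 111 ≡ 3 and 283 ≡ 3 (mod 4), so reciprocity gives (111|283) = -(283|111). Reduce: 283 ≡ 61 (mod 111). Now have (61|111).
61 ≡ 1 (mod 4), so quadratic reciprocity gives (61|111) = (111|61). Reduce: 111 ≡ 50 (mod 61). Now have (50|61).
Factor out 2: 50 = 2·25. Since 61 ≡ 5 (mod 8), (2|61) = -1. Now have -(25|61).
25 ≡ 1 (mod 4), so quadratic reciprocity gives (25|61) = (61|25). Reduce: 61 ≡ 11 (mod 25). Now have -(11|25).
25 ≡ 1 (mod 4), so quadratic reciprocity gives (11|25) = (25|11). Reduce: 25 ≡ 3 (mod 11). Now have -(3|11).
Both 3 ≡ 3 and 11 ≡ 3 (mod 4), so reciprocity gives (3|11) = -(11|3). Reduce: 11 ≡ 2 (mod 3). Now have (2|3).
Factor out 2: 2 = 2. Since 3 ≡ 3 (mod 8), (2|3) = -1. Now have -(1|3).
(1|3) = 1. Collecting the sign factors: -1.
The Legendre symbol is -1, so x^2 ≡ -2264 (mod 7297) has no solution.

no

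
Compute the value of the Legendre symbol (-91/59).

1

Reduce the numerator: -91 ≡ 27 (mod 59), so (-91/59) = (27/59).
Both 27 ≡ 3 and 59 ≡ 3 (mod 4), so reciprocity gives (27/59) = -(59/27). Reduce: 59 ≡ 5 (mod 27). Now have -(5/27).
5 ≡ 1 (mod 4), so quadratic reciprocity gives (5/27) = (27/5). Reduce: 27 ≡ 2 (mod 5). Now have -(2/5).
Factor out 2: 2 = 2. Since 5 ≡ 5 (mod 8), (2/5) = -1. Now have (1/5).
(1/5) = 1. Collecting the sign factors: 1.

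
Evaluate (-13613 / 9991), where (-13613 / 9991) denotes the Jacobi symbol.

-1

Reduce the numerator: -13613 ≡ 6369 (mod 9991), so (-13613 / 9991) = (6369 / 9991).
6369 ≡ 1 (mod 4), so quadratic reciprocity gives (6369 / 9991) = (9991 / 6369). Reduce: 9991 ≡ 3622 (mod 6369). Now have (3622 / 6369).
Factor out 2: 3622 = 2·1811. Since 6369 ≡ 1 (mod 8), (2 / 6369) = +1. Now have (1811 / 6369).
6369 ≡ 1 (mod 4), so quadratic reciprocity gives (1811 / 6369) = (6369 / 1811). Reduce: 6369 ≡ 936 (mod 1811). Now have (936 / 1811).
Factor out 2: 936 = 2^3·117. Since 1811 ≡ 3 (mod 8), (2 / 1811) = -1, and (2 / 1811)^3 = -1. Now have -(117 / 1811).
117 ≡ 1 (mod 4), so quadratic reciprocity gives (117 / 1811) = (1811 / 117). Reduce: 1811 ≡ 56 (mod 117). Now have -(56 / 117).
Factor out 2: 56 = 2^3·7. Since 117 ≡ 5 (mod 8), (2 / 117) = -1, and (2 / 117)^3 = -1. Now have (7 / 117).
117 ≡ 1 (mod 4), so quadratic reciprocity gives (7 / 117) = (117 / 7). Reduce: 117 ≡ 5 (mod 7). Now have (5 / 7).
5 ≡ 1 (mod 4), so quadratic reciprocity gives (5 / 7) = (7 / 5). Reduce: 7 ≡ 2 (mod 5). Now have (2 / 5).
Factor out 2: 2 = 2. Since 5 ≡ 5 (mod 8), (2 / 5) = -1. Now have -(1 / 5).
(1 / 5) = 1. Collecting the sign factors: -1.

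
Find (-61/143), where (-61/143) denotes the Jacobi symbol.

1

Reduce the numerator: -61 ≡ 82 (mod 143), so (-61/143) = (82/143).
Factor out 2: 82 = 2·41. Since 143 ≡ 7 (mod 8), (2/143) = +1. Now have (41/143).
41 ≡ 1 (mod 4), so quadratic reciprocity gives (41/143) = (143/41). Reduce: 143 ≡ 20 (mod 41). Now have (20/41).
Factor out 2: 20 = 2^2·5. Since 41 ≡ 1 (mod 8), (2/41) = +1, and (2/41)^2 = +1. Now have (5/41).
5 ≡ 1 (mod 4), so quadratic reciprocity gives (5/41) = (41/5). Reduce: 41 ≡ 1 (mod 5). Now have (1/5).
(1/5) = 1. Collecting the sign factors: 1.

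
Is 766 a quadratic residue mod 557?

no

Reduce the numerator: 766 ≡ 209 (mod 557), so (766/557) = (209/557).
209 ≡ 1 (mod 4), so quadratic reciprocity gives (209/557) = (557/209). Reduce: 557 ≡ 139 (mod 209). Now have (139/209).
209 ≡ 1 (mod 4), so quadratic reciprocity gives (139/209) = (209/139). Reduce: 209 ≡ 70 (mod 139). Now have (70/139).
Factor out 2: 70 = 2·35. Since 139 ≡ 3 (mod 8), (2/139) = -1. Now have -(35/139).
Both 35 ≡ 3 and 139 ≡ 3 (mod 4), so reciprocity gives (35/139) = -(139/35). Reduce: 139 ≡ 34 (mod 35). Now have (34/35).
Factor out 2: 34 = 2·17. Since 35 ≡ 3 (mod 8), (2/35) = -1. Now have -(17/35).
17 ≡ 1 (mod 4), so quadratic reciprocity gives (17/35) = (35/17). Reduce: 35 ≡ 1 (mod 17). Now have -(1/17).
(1/17) = 1. Collecting the sign factors: -1.
The Legendre symbol is -1, so x^2 ≡ 766 (mod 557) has no solution.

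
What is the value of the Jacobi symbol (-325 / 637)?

0

Reduce the numerator: -325 ≡ 312 (mod 637), so (-325 / 637) = (312 / 637).
Factor out 2: 312 = 2^3·39. Since 637 ≡ 5 (mod 8), (2 / 637) = -1, and (2 / 637)^3 = -1. Now have -(39 / 637).
637 ≡ 1 (mod 4), so quadratic reciprocity gives (39 / 637) = (637 / 39). Reduce: 637 ≡ 13 (mod 39). Now have -(13 / 39).
13 ≡ 1 (mod 4), so quadratic reciprocity gives (13 / 39) = (39 / 13). Reduce: 39 ≡ 0 (mod 13). Now have -(0 / 13).
The numerator is now 0 with denominator 13 > 1: the symbol is 0.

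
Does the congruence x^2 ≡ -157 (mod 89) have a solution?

yes

Pull out -1: (-157/89) = (-1/89)·(157/89). Since 89 ≡ 1 (mod 4), (-1/89) = +1. Now have (157/89).
Reduce the numerator: 157 ≡ 68 (mod 89), so (157/89) = (68/89).
Factor out 2: 68 = 2^2·17. Since 89 ≡ 1 (mod 8), (2/89) = +1, and (2/89)^2 = +1. Now have (17/89).
17 ≡ 1 (mod 4), so quadratic reciprocity gives (17/89) = (89/17). Reduce: 89 ≡ 4 (mod 17). Now have (4/17).
Factor out 2: 4 = 2^2. Since 17 ≡ 1 (mod 8), (2/17) = +1, and (2/17)^2 = +1. Now have (1/17).
(1/17) = 1. Collecting the sign factors: 1.
The Legendre symbol is 1, so x^2 ≡ -157 (mod 89) has solution.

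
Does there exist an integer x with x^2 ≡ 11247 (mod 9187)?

no

(11247|9187)
  = (2060|9187)    [11247 ≡ 2060 mod 9187]
  = (515|9187)    [9187 ≡ 3 mod 8 ⇒ (2|9187)^2 = +1]
  = -(9187|515)    [QR: both ≡ 3 mod 4, sign flips]
  = -(432|515)    [9187 ≡ 432 mod 515]
  = -(27|515)    [515 ≡ 3 mod 8 ⇒ (2|515)^4 = +1]
  = (515|27)    [QR: both ≡ 3 mod 4, sign flips]
  = (2|27)    [515 ≡ 2 mod 27]
  = -(1|27)    [27 ≡ 3 mod 8 ⇒ (2|27) = -1]
  = -1    [(1|27) = 1]
(11247|9187) = -1, and 9187 is prime, so 11247 is not a quadratic residue mod 9187.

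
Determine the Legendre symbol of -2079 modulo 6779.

Reduce the numerator: -2079 ≡ 4700 (mod 6779), so (-2079/6779) = (4700/6779).
Factor out 2: 4700 = 2^2·1175. Since 6779 ≡ 3 (mod 8), (2/6779) = -1, and (2/6779)^2 = +1. Now have (1175/6779).
Both 1175 ≡ 3 and 6779 ≡ 3 (mod 4), so reciprocity gives (1175/6779) = -(6779/1175). Reduce: 6779 ≡ 904 (mod 1175). Now have -(904/1175).
Factor out 2: 904 = 2^3·113. Since 1175 ≡ 7 (mod 8), (2/1175) = +1, and (2/1175)^3 = +1. Now have -(113/1175).
113 ≡ 1 (mod 4), so quadratic reciprocity gives (113/1175) = (1175/113). Reduce: 1175 ≡ 45 (mod 113). Now have -(45/113).
45 ≡ 1 (mod 4), so quadratic reciprocity gives (45/113) = (113/45). Reduce: 113 ≡ 23 (mod 45). Now have -(23/45).
45 ≡ 1 (mod 4), so quadratic reciprocity gives (23/45) = (45/23). Reduce: 45 ≡ 22 (mod 23). Now have -(22/23).
Factor out 2: 22 = 2·11. Since 23 ≡ 7 (mod 8), (2/23) = +1. Now have -(11/23).
Both 11 ≡ 3 and 23 ≡ 3 (mod 4), so reciprocity gives (11/23) = -(23/11). Reduce: 23 ≡ 1 (mod 11). Now have (1/11).
(1/11) = 1. Collecting the sign factors: 1.

1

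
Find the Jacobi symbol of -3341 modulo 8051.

-1

(-3341|8051)
  = (4710|8051)    [-3341 ≡ 4710 mod 8051]
  = -(2355|8051)    [8051 ≡ 3 mod 8 ⇒ (2|8051) = -1]
  = (8051|2355)    [QR: both ≡ 3 mod 4, sign flips]
  = (986|2355)    [8051 ≡ 986 mod 2355]
  = -(493|2355)    [2355 ≡ 3 mod 8 ⇒ (2|2355) = -1]
  = -(2355|493)    [QR: 493 ≡ 1 mod 4, sign kept]
  = -(383|493)    [2355 ≡ 383 mod 493]
  = -(493|383)    [QR: 493 ≡ 1 mod 4, sign kept]
  = -(110|383)    [493 ≡ 110 mod 383]
  = -(55|383)    [383 ≡ 7 mod 8 ⇒ (2|383) = +1]
  = (383|55)    [QR: both ≡ 3 mod 4, sign flips]
  = (53|55)    [383 ≡ 53 mod 55]
  = (55|53)    [QR: 53 ≡ 1 mod 4, sign kept]
  = (2|53)    [55 ≡ 2 mod 53]
  = -(1|53)    [53 ≡ 5 mod 8 ⇒ (2|53) = -1]
  = -1    [(1|53) = 1]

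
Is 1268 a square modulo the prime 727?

(1268/727)
  = (541/727)    [1268 ≡ 541 mod 727]
  = (727/541)    [QR: 541 ≡ 1 mod 4, sign kept]
  = (186/541)    [727 ≡ 186 mod 541]
  = -(93/541)    [541 ≡ 5 mod 8 ⇒ (2/541) = -1]
  = -(541/93)    [QR: 93 ≡ 1 mod 4, sign kept]
  = -(76/93)    [541 ≡ 76 mod 93]
  = -(19/93)    [93 ≡ 5 mod 8 ⇒ (2/93)^2 = +1]
  = -(93/19)    [QR: 93 ≡ 1 mod 4, sign kept]
  = -(17/19)    [93 ≡ 17 mod 19]
  = -(19/17)    [QR: 17 ≡ 1 mod 4, sign kept]
  = -(2/17)    [19 ≡ 2 mod 17]
  = -(1/17)    [17 ≡ 1 mod 8 ⇒ (2/17) = +1]
  = -1    [(1/17) = 1]
(1268/727) = -1, and 727 is prime, so 1268 is not a quadratic residue mod 727.

no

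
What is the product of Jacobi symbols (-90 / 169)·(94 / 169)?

1

By multiplicativity, (-90·94 / 169) = (-90 / 169)·(94 / 169).
First factor (-90 / 169):
Pull out -1: (-90 / 169) = (-1 / 169)·(90 / 169). Since 169 ≡ 1 (mod 4), (-1 / 169) = +1. Now have (90 / 169).
Factor out 2: 90 = 2·45. Since 169 ≡ 1 (mod 8), (2 / 169) = +1. Now have (45 / 169).
45 ≡ 1 (mod 4), so quadratic reciprocity gives (45 / 169) = (169 / 45). Reduce: 169 ≡ 34 (mod 45). Now have (34 / 45).
Factor out 2: 34 = 2·17. Since 45 ≡ 5 (mod 8), (2 / 45) = -1. Now have -(17 / 45).
17 ≡ 1 (mod 4), so quadratic reciprocity gives (17 / 45) = (45 / 17). Reduce: 45 ≡ 11 (mod 17). Now have -(11 / 17).
17 ≡ 1 (mod 4), so quadratic reciprocity gives (11 / 17) = (17 / 11). Reduce: 17 ≡ 6 (mod 11). Now have -(6 / 11).
Factor out 2: 6 = 2·3. Since 11 ≡ 3 (mod 8), (2 / 11) = -1. Now have (3 / 11).
Both 3 ≡ 3 and 11 ≡ 3 (mod 4), so reciprocity gives (3 / 11) = -(11 / 3). Reduce: 11 ≡ 2 (mod 3). Now have -(2 / 3).
Factor out 2: 2 = 2. Since 3 ≡ 3 (mod 8), (2 / 3) = -1. Now have (1 / 3).
(1 / 3) = 1. Collecting the sign factors: 1.
Second factor (94 / 169):
Factor out 2: 94 = 2·47. Since 169 ≡ 1 (mod 8), (2 / 169) = +1. Now have (47 / 169).
169 ≡ 1 (mod 4), so quadratic reciprocity gives (47 / 169) = (169 / 47). Reduce: 169 ≡ 28 (mod 47). Now have (28 / 47).
Factor out 2: 28 = 2^2·7. Since 47 ≡ 7 (mod 8), (2 / 47) = +1, and (2 / 47)^2 = +1. Now have (7 / 47).
Both 7 ≡ 3 and 47 ≡ 3 (mod 4), so reciprocity gives (7 / 47) = -(47 / 7). Reduce: 47 ≡ 5 (mod 7). Now have -(5 / 7).
5 ≡ 1 (mod 4), so quadratic reciprocity gives (5 / 7) = (7 / 5). Reduce: 7 ≡ 2 (mod 5). Now have -(2 / 5).
Factor out 2: 2 = 2. Since 5 ≡ 5 (mod 8), (2 / 5) = -1. Now have (1 / 5).
(1 / 5) = 1. Collecting the sign factors: 1.
Product: (1)·(1) = 1.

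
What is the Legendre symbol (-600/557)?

1

(-600/557)
  = (514/557)    [-600 ≡ 514 mod 557]
  = -(257/557)    [557 ≡ 5 mod 8 ⇒ (2/557) = -1]
  = -(557/257)    [QR: 257 ≡ 1 mod 4, sign kept]
  = -(43/257)    [557 ≡ 43 mod 257]
  = -(257/43)    [QR: 257 ≡ 1 mod 4, sign kept]
  = -(42/43)    [257 ≡ 42 mod 43]
  = (21/43)    [43 ≡ 3 mod 8 ⇒ (2/43) = -1]
  = (43/21)    [QR: 21 ≡ 1 mod 4, sign kept]
  = (1/21)    [43 ≡ 1 mod 21]
  = 1    [(1/21) = 1]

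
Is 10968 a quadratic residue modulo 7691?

(10968/7691)
  = (3277/7691)    [10968 ≡ 3277 mod 7691]
  = (7691/3277)    [QR: 3277 ≡ 1 mod 4, sign kept]
  = (1137/3277)    [7691 ≡ 1137 mod 3277]
  = (3277/1137)    [QR: 1137 ≡ 1 mod 4, sign kept]
  = (1003/1137)    [3277 ≡ 1003 mod 1137]
  = (1137/1003)    [QR: 1137 ≡ 1 mod 4, sign kept]
  = (134/1003)    [1137 ≡ 134 mod 1003]
  = -(67/1003)    [1003 ≡ 3 mod 8 ⇒ (2/1003) = -1]
  = (1003/67)    [QR: both ≡ 3 mod 4, sign flips]
  = (65/67)    [1003 ≡ 65 mod 67]
  = (67/65)    [QR: 65 ≡ 1 mod 4, sign kept]
  = (2/65)    [67 ≡ 2 mod 65]
  = (1/65)    [65 ≡ 1 mod 8 ⇒ (2/65) = +1]
  = 1    [(1/65) = 1]
The Legendre symbol is 1, so x^2 ≡ 10968 (mod 7691) has solution.

yes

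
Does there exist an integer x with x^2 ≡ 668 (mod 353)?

Reduce the numerator: 668 ≡ 315 (mod 353), so (668/353) = (315/353).
353 ≡ 1 (mod 4), so quadratic reciprocity gives (315/353) = (353/315). Reduce: 353 ≡ 38 (mod 315). Now have (38/315).
Factor out 2: 38 = 2·19. Since 315 ≡ 3 (mod 8), (2/315) = -1. Now have -(19/315).
Both 19 ≡ 3 and 315 ≡ 3 (mod 4), so reciprocity gives (19/315) = -(315/19). Reduce: 315 ≡ 11 (mod 19). Now have (11/19).
Both 11 ≡ 3 and 19 ≡ 3 (mod 4), so reciprocity gives (11/19) = -(19/11). Reduce: 19 ≡ 8 (mod 11). Now have -(8/11).
Factor out 2: 8 = 2^3. Since 11 ≡ 3 (mod 8), (2/11) = -1, and (2/11)^3 = -1. Now have (1/11).
(1/11) = 1. Collecting the sign factors: 1.
The Legendre symbol is 1, so x^2 ≡ 668 (mod 353) has solution.

yes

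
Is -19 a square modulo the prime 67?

(-19/67)
  = -(19/67)    [67 ≡ 3 mod 4 ⇒ (-1/67) = -1]
  = (67/19)    [QR: both ≡ 3 mod 4, sign flips]
  = (10/19)    [67 ≡ 10 mod 19]
  = -(5/19)    [19 ≡ 3 mod 8 ⇒ (2/19) = -1]
  = -(19/5)    [QR: 5 ≡ 1 mod 4, sign kept]
  = -(4/5)    [19 ≡ 4 mod 5]
  = -(1/5)    [5 ≡ 5 mod 8 ⇒ (2/5)^2 = +1]
  = -1    [(1/5) = 1]
(-19/67) = -1, and 67 is prime, so -19 is not a quadratic residue mod 67.

no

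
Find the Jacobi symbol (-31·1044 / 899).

By multiplicativity, (-31·1044 / 899) = (-31 / 899)·(1044 / 899).
First factor (-31 / 899):
(-31 / 899)
  = -(31 / 899)    [899 ≡ 3 mod 4 ⇒ (-1 / 899) = -1]
  = (899 / 31)    [QR: both ≡ 3 mod 4, sign flips]
  = (0 / 31)    [899 ≡ 0 mod 31]
  = 0    [numerator 0, gcd > 1]
Second factor (1044 / 899):
(1044 / 899)
  = (145 / 899)    [1044 ≡ 145 mod 899]
  = (899 / 145)    [QR: 145 ≡ 1 mod 4, sign kept]
  = (29 / 145)    [899 ≡ 29 mod 145]
  = (145 / 29)    [QR: 29 ≡ 1 mod 4, sign kept]
  = (0 / 29)    [145 ≡ 0 mod 29]
  = 0    [numerator 0, gcd > 1]
Product: (0)·(0) = 0.

0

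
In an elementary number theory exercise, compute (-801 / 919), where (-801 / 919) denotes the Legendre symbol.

1

Reduce the numerator: -801 ≡ 118 (mod 919), so (-801 / 919) = (118 / 919).
Factor out 2: 118 = 2·59. Since 919 ≡ 7 (mod 8), (2 / 919) = +1. Now have (59 / 919).
Both 59 ≡ 3 and 919 ≡ 3 (mod 4), so reciprocity gives (59 / 919) = -(919 / 59). Reduce: 919 ≡ 34 (mod 59). Now have -(34 / 59).
Factor out 2: 34 = 2·17. Since 59 ≡ 3 (mod 8), (2 / 59) = -1. Now have (17 / 59).
17 ≡ 1 (mod 4), so quadratic reciprocity gives (17 / 59) = (59 / 17). Reduce: 59 ≡ 8 (mod 17). Now have (8 / 17).
Factor out 2: 8 = 2^3. Since 17 ≡ 1 (mod 8), (2 / 17) = +1, and (2 / 17)^3 = +1. Now have (1 / 17).
(1 / 17) = 1. Collecting the sign factors: 1.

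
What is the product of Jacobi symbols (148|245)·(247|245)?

By multiplicativity, (148·247|245) = (148|245)·(247|245).
First factor (148|245):
(148|245)
  = (37|245)    [245 ≡ 5 mod 8 ⇒ (2|245)^2 = +1]
  = (245|37)    [QR: 37 ≡ 1 mod 4, sign kept]
  = (23|37)    [245 ≡ 23 mod 37]
  = (37|23)    [QR: 37 ≡ 1 mod 4, sign kept]
  = (14|23)    [37 ≡ 14 mod 23]
  = (7|23)    [23 ≡ 7 mod 8 ⇒ (2|23) = +1]
  = -(23|7)    [QR: both ≡ 3 mod 4, sign flips]
  = -(2|7)    [23 ≡ 2 mod 7]
  = -(1|7)    [7 ≡ 7 mod 8 ⇒ (2|7) = +1]
  = -1    [(1|7) = 1]
Second factor (247|245):
(247|245)
  = (2|245)    [247 ≡ 2 mod 245]
  = -(1|245)    [245 ≡ 5 mod 8 ⇒ (2|245) = -1]
  = -1    [(1|245) = 1]
Product: (-1)·(-1) = 1.

1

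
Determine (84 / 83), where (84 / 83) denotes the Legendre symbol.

1

Reduce the numerator: 84 ≡ 1 (mod 83), so (84 / 83) = (1 / 83).
(1 / 83) = 1. Collecting the sign factors: 1.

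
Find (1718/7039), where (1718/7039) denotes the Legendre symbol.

1

(1718/7039)
  = (859/7039)    [7039 ≡ 7 mod 8 ⇒ (2/7039) = +1]
  = -(7039/859)    [QR: both ≡ 3 mod 4, sign flips]
  = -(167/859)    [7039 ≡ 167 mod 859]
  = (859/167)    [QR: both ≡ 3 mod 4, sign flips]
  = (24/167)    [859 ≡ 24 mod 167]
  = (3/167)    [167 ≡ 7 mod 8 ⇒ (2/167)^3 = +1]
  = -(167/3)    [QR: both ≡ 3 mod 4, sign flips]
  = -(2/3)    [167 ≡ 2 mod 3]
  = (1/3)    [3 ≡ 3 mod 8 ⇒ (2/3) = -1]
  = 1    [(1/3) = 1]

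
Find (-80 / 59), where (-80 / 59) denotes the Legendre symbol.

(-80 / 59)
  = (38 / 59)    [-80 ≡ 38 mod 59]
  = -(19 / 59)    [59 ≡ 3 mod 8 ⇒ (2 / 59) = -1]
  = (59 / 19)    [QR: both ≡ 3 mod 4, sign flips]
  = (2 / 19)    [59 ≡ 2 mod 19]
  = -(1 / 19)    [19 ≡ 3 mod 8 ⇒ (2 / 19) = -1]
  = -1    [(1 / 19) = 1]

-1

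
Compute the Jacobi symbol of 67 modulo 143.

(67 / 143)
  = -(143 / 67)    [QR: both ≡ 3 mod 4, sign flips]
  = -(9 / 67)    [143 ≡ 9 mod 67]
  = -(67 / 9)    [QR: 9 ≡ 1 mod 4, sign kept]
  = -(4 / 9)    [67 ≡ 4 mod 9]
  = -(1 / 9)    [9 ≡ 1 mod 8 ⇒ (2 / 9)^2 = +1]
  = -1    [(1 / 9) = 1]

-1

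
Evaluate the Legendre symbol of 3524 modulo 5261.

(3524|5261)
  = (881|5261)    [5261 ≡ 5 mod 8 ⇒ (2|5261)^2 = +1]
  = (5261|881)    [QR: 881 ≡ 1 mod 4, sign kept]
  = (856|881)    [5261 ≡ 856 mod 881]
  = (107|881)    [881 ≡ 1 mod 8 ⇒ (2|881)^3 = +1]
  = (881|107)    [QR: 881 ≡ 1 mod 4, sign kept]
  = (25|107)    [881 ≡ 25 mod 107]
  = (107|25)    [QR: 25 ≡ 1 mod 4, sign kept]
  = (7|25)    [107 ≡ 7 mod 25]
  = (25|7)    [QR: 25 ≡ 1 mod 4, sign kept]
  = (4|7)    [25 ≡ 4 mod 7]
  = (1|7)    [7 ≡ 7 mod 8 ⇒ (2|7)^2 = +1]
  = 1    [(1|7) = 1]

1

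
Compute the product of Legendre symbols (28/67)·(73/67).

By multiplicativity, (28·73/67) = (28/67)·(73/67).
First factor (28/67):
(28/67)
  = (7/67)    [67 ≡ 3 mod 8 ⇒ (2/67)^2 = +1]
  = -(67/7)    [QR: both ≡ 3 mod 4, sign flips]
  = -(4/7)    [67 ≡ 4 mod 7]
  = -(1/7)    [7 ≡ 7 mod 8 ⇒ (2/7)^2 = +1]
  = -1    [(1/7) = 1]
Second factor (73/67):
(73/67)
  = (6/67)    [73 ≡ 6 mod 67]
  = -(3/67)    [67 ≡ 3 mod 8 ⇒ (2/67) = -1]
  = (67/3)    [QR: both ≡ 3 mod 4, sign flips]
  = (1/3)    [67 ≡ 1 mod 3]
  = 1    [(1/3) = 1]
Product: (-1)·(1) = -1.

-1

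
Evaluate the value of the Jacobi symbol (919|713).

Reduce the numerator: 919 ≡ 206 (mod 713), so (919|713) = (206|713).
Factor out 2: 206 = 2·103. Since 713 ≡ 1 (mod 8), (2|713) = +1. Now have (103|713).
713 ≡ 1 (mod 4), so quadratic reciprocity gives (103|713) = (713|103). Reduce: 713 ≡ 95 (mod 103). Now have (95|103).
Both 95 ≡ 3 and 103 ≡ 3 (mod 4), so reciprocity gives (95|103) = -(103|95). Reduce: 103 ≡ 8 (mod 95). Now have -(8|95).
Factor out 2: 8 = 2^3. Since 95 ≡ 7 (mod 8), (2|95) = +1, and (2|95)^3 = +1. Now have -(1|95).
(1|95) = 1. Collecting the sign factors: -1.

-1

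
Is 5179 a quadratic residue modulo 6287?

(5179/6287)
  = -(6287/5179)    [QR: both ≡ 3 mod 4, sign flips]
  = -(1108/5179)    [6287 ≡ 1108 mod 5179]
  = -(277/5179)    [5179 ≡ 3 mod 8 ⇒ (2/5179)^2 = +1]
  = -(5179/277)    [QR: 277 ≡ 1 mod 4, sign kept]
  = -(193/277)    [5179 ≡ 193 mod 277]
  = -(277/193)    [QR: 193 ≡ 1 mod 4, sign kept]
  = -(84/193)    [277 ≡ 84 mod 193]
  = -(21/193)    [193 ≡ 1 mod 8 ⇒ (2/193)^2 = +1]
  = -(193/21)    [QR: 21 ≡ 1 mod 4, sign kept]
  = -(4/21)    [193 ≡ 4 mod 21]
  = -(1/21)    [21 ≡ 5 mod 8 ⇒ (2/21)^2 = +1]
  = -1    [(1/21) = 1]
(5179/6287) = -1, and 6287 is prime, so 5179 is not a quadratic residue mod 6287.

no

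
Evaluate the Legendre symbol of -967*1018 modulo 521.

1

By multiplicativity, (-967·1018|521) = (-967|521)·(1018|521).
First factor (-967|521):
(-967|521)
  = (967|521)    [521 ≡ 1 mod 4 ⇒ (-1|521) = +1]
  = (446|521)    [967 ≡ 446 mod 521]
  = (223|521)    [521 ≡ 1 mod 8 ⇒ (2|521) = +1]
  = (521|223)    [QR: 521 ≡ 1 mod 4, sign kept]
  = (75|223)    [521 ≡ 75 mod 223]
  = -(223|75)    [QR: both ≡ 3 mod 4, sign flips]
  = -(73|75)    [223 ≡ 73 mod 75]
  = -(75|73)    [QR: 73 ≡ 1 mod 4, sign kept]
  = -(2|73)    [75 ≡ 2 mod 73]
  = -(1|73)    [73 ≡ 1 mod 8 ⇒ (2|73) = +1]
  = -1    [(1|73) = 1]
Second factor (1018|521):
(1018|521)
  = (497|521)    [1018 ≡ 497 mod 521]
  = (521|497)    [QR: 497 ≡ 1 mod 4, sign kept]
  = (24|497)    [521 ≡ 24 mod 497]
  = (3|497)    [497 ≡ 1 mod 8 ⇒ (2|497)^3 = +1]
  = (497|3)    [QR: 497 ≡ 1 mod 4, sign kept]
  = (2|3)    [497 ≡ 2 mod 3]
  = -(1|3)    [3 ≡ 3 mod 8 ⇒ (2|3) = -1]
  = -1    [(1|3) = 1]
Product: (-1)·(-1) = 1.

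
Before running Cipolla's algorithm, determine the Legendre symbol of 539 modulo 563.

1

(539 / 563)
  = -(563 / 539)    [QR: both ≡ 3 mod 4, sign flips]
  = -(24 / 539)    [563 ≡ 24 mod 539]
  = (3 / 539)    [539 ≡ 3 mod 8 ⇒ (2 / 539)^3 = -1]
  = -(539 / 3)    [QR: both ≡ 3 mod 4, sign flips]
  = -(2 / 3)    [539 ≡ 2 mod 3]
  = (1 / 3)    [3 ≡ 3 mod 8 ⇒ (2 / 3) = -1]
  = 1    [(1 / 3) = 1]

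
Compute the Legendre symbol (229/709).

(229/709)
  = (709/229)    [QR: 229 ≡ 1 mod 4, sign kept]
  = (22/229)    [709 ≡ 22 mod 229]
  = -(11/229)    [229 ≡ 5 mod 8 ⇒ (2/229) = -1]
  = -(229/11)    [QR: 229 ≡ 1 mod 4, sign kept]
  = -(9/11)    [229 ≡ 9 mod 11]
  = -(11/9)    [QR: 9 ≡ 1 mod 4, sign kept]
  = -(2/9)    [11 ≡ 2 mod 9]
  = -(1/9)    [9 ≡ 1 mod 8 ⇒ (2/9) = +1]
  = -1    [(1/9) = 1]

-1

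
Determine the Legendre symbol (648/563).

-1

Reduce the numerator: 648 ≡ 85 (mod 563), so (648/563) = (85/563).
85 ≡ 1 (mod 4), so quadratic reciprocity gives (85/563) = (563/85). Reduce: 563 ≡ 53 (mod 85). Now have (53/85).
53 ≡ 1 (mod 4), so quadratic reciprocity gives (53/85) = (85/53). Reduce: 85 ≡ 32 (mod 53). Now have (32/53).
Factor out 2: 32 = 2^5. Since 53 ≡ 5 (mod 8), (2/53) = -1, and (2/53)^5 = -1. Now have -(1/53).
(1/53) = 1. Collecting the sign factors: -1.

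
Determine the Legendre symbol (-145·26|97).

-1

By multiplicativity, (-145·26|97) = (-145|97)·(26|97).
First factor (-145|97):
Reduce the numerator: -145 ≡ 49 (mod 97), so (-145|97) = (49|97).
49 ≡ 1 (mod 4), so quadratic reciprocity gives (49|97) = (97|49). Reduce: 97 ≡ 48 (mod 49). Now have (48|49).
Factor out 2: 48 = 2^4·3. Since 49 ≡ 1 (mod 8), (2|49) = +1, and (2|49)^4 = +1. Now have (3|49).
49 ≡ 1 (mod 4), so quadratic reciprocity gives (3|49) = (49|3). Reduce: 49 ≡ 1 (mod 3). Now have (1|3).
(1|3) = 1. Collecting the sign factors: 1.
Second factor (26|97):
Factor out 2: 26 = 2·13. Since 97 ≡ 1 (mod 8), (2|97) = +1. Now have (13|97).
13 ≡ 1 (mod 4), so quadratic reciprocity gives (13|97) = (97|13). Reduce: 97 ≡ 6 (mod 13). Now have (6|13).
Factor out 2: 6 = 2·3. Since 13 ≡ 5 (mod 8), (2|13) = -1. Now have -(3|13).
13 ≡ 1 (mod 4), so quadratic reciprocity gives (3|13) = (13|3). Reduce: 13 ≡ 1 (mod 3). Now have -(1|3).
(1|3) = 1. Collecting the sign factors: -1.
Product: (1)·(-1) = -1.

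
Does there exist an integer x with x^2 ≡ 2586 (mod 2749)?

(2586/2749)
  = -(1293/2749)    [2749 ≡ 5 mod 8 ⇒ (2/2749) = -1]
  = -(2749/1293)    [QR: 1293 ≡ 1 mod 4, sign kept]
  = -(163/1293)    [2749 ≡ 163 mod 1293]
  = -(1293/163)    [QR: 1293 ≡ 1 mod 4, sign kept]
  = -(152/163)    [1293 ≡ 152 mod 163]
  = (19/163)    [163 ≡ 3 mod 8 ⇒ (2/163)^3 = -1]
  = -(163/19)    [QR: both ≡ 3 mod 4, sign flips]
  = -(11/19)    [163 ≡ 11 mod 19]
  = (19/11)    [QR: both ≡ 3 mod 4, sign flips]
  = (8/11)    [19 ≡ 8 mod 11]
  = -(1/11)    [11 ≡ 3 mod 8 ⇒ (2/11)^3 = -1]
  = -1    [(1/11) = 1]
(2586/2749) = -1, and 2749 is prime, so 2586 is not a quadratic residue mod 2749.

no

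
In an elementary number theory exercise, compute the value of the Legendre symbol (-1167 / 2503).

1

(-1167 / 2503)
  = -(1167 / 2503)    [2503 ≡ 3 mod 4 ⇒ (-1 / 2503) = -1]
  = (2503 / 1167)    [QR: both ≡ 3 mod 4, sign flips]
  = (169 / 1167)    [2503 ≡ 169 mod 1167]
  = (1167 / 169)    [QR: 169 ≡ 1 mod 4, sign kept]
  = (153 / 169)    [1167 ≡ 153 mod 169]
  = (169 / 153)    [QR: 153 ≡ 1 mod 4, sign kept]
  = (16 / 153)    [169 ≡ 16 mod 153]
  = (1 / 153)    [153 ≡ 1 mod 8 ⇒ (2 / 153)^4 = +1]
  = 1    [(1 / 153) = 1]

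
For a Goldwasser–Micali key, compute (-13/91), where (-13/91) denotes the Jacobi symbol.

0

(-13/91)
  = (78/91)    [-13 ≡ 78 mod 91]
  = -(39/91)    [91 ≡ 3 mod 8 ⇒ (2/91) = -1]
  = (91/39)    [QR: both ≡ 3 mod 4, sign flips]
  = (13/39)    [91 ≡ 13 mod 39]
  = (39/13)    [QR: 13 ≡ 1 mod 4, sign kept]
  = (0/13)    [39 ≡ 0 mod 13]
  = 0    [numerator 0, gcd > 1]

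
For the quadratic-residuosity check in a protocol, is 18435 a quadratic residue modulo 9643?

(18435|9643)
  = (8792|9643)    [18435 ≡ 8792 mod 9643]
  = -(1099|9643)    [9643 ≡ 3 mod 8 ⇒ (2|9643)^3 = -1]
  = (9643|1099)    [QR: both ≡ 3 mod 4, sign flips]
  = (851|1099)    [9643 ≡ 851 mod 1099]
  = -(1099|851)    [QR: both ≡ 3 mod 4, sign flips]
  = -(248|851)    [1099 ≡ 248 mod 851]
  = (31|851)    [851 ≡ 3 mod 8 ⇒ (2|851)^3 = -1]
  = -(851|31)    [QR: both ≡ 3 mod 4, sign flips]
  = -(14|31)    [851 ≡ 14 mod 31]
  = -(7|31)    [31 ≡ 7 mod 8 ⇒ (2|31) = +1]
  = (31|7)    [QR: both ≡ 3 mod 4, sign flips]
  = (3|7)    [31 ≡ 3 mod 7]
  = -(7|3)    [QR: both ≡ 3 mod 4, sign flips]
  = -(1|3)    [7 ≡ 1 mod 3]
  = -1    [(1|3) = 1]
The Legendre symbol is -1, so x^2 ≡ 18435 (mod 9643) has no solution.

no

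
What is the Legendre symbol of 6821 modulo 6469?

(6821 / 6469)
  = (352 / 6469)    [6821 ≡ 352 mod 6469]
  = -(11 / 6469)    [6469 ≡ 5 mod 8 ⇒ (2 / 6469)^5 = -1]
  = -(6469 / 11)    [QR: 6469 ≡ 1 mod 4, sign kept]
  = -(1 / 11)    [6469 ≡ 1 mod 11]
  = -1    [(1 / 11) = 1]

-1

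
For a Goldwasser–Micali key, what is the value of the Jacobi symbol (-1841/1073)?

-1

(-1841/1073)
  = (305/1073)    [-1841 ≡ 305 mod 1073]
  = (1073/305)    [QR: 305 ≡ 1 mod 4, sign kept]
  = (158/305)    [1073 ≡ 158 mod 305]
  = (79/305)    [305 ≡ 1 mod 8 ⇒ (2/305) = +1]
  = (305/79)    [QR: 305 ≡ 1 mod 4, sign kept]
  = (68/79)    [305 ≡ 68 mod 79]
  = (17/79)    [79 ≡ 7 mod 8 ⇒ (2/79)^2 = +1]
  = (79/17)    [QR: 17 ≡ 1 mod 4, sign kept]
  = (11/17)    [79 ≡ 11 mod 17]
  = (17/11)    [QR: 17 ≡ 1 mod 4, sign kept]
  = (6/11)    [17 ≡ 6 mod 11]
  = -(3/11)    [11 ≡ 3 mod 8 ⇒ (2/11) = -1]
  = (11/3)    [QR: both ≡ 3 mod 4, sign flips]
  = (2/3)    [11 ≡ 2 mod 3]
  = -(1/3)    [3 ≡ 3 mod 8 ⇒ (2/3) = -1]
  = -1    [(1/3) = 1]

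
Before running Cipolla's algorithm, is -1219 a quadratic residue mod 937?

Pull out -1: (-1219/937) = (-1/937)·(1219/937). Since 937 ≡ 1 (mod 4), (-1/937) = +1. Now have (1219/937).
Reduce the numerator: 1219 ≡ 282 (mod 937), so (1219/937) = (282/937).
Factor out 2: 282 = 2·141. Since 937 ≡ 1 (mod 8), (2/937) = +1. Now have (141/937).
141 ≡ 1 (mod 4), so quadratic reciprocity gives (141/937) = (937/141). Reduce: 937 ≡ 91 (mod 141). Now have (91/141).
141 ≡ 1 (mod 4), so quadratic reciprocity gives (91/141) = (141/91). Reduce: 141 ≡ 50 (mod 91). Now have (50/91).
Factor out 2: 50 = 2·25. Since 91 ≡ 3 (mod 8), (2/91) = -1. Now have -(25/91).
25 ≡ 1 (mod 4), so quadratic reciprocity gives (25/91) = (91/25). Reduce: 91 ≡ 16 (mod 25). Now have -(16/25).
Factor out 2: 16 = 2^4. Since 25 ≡ 1 (mod 8), (2/25) = +1, and (2/25)^4 = +1. Now have -(1/25).
(1/25) = 1. Collecting the sign factors: -1.
The Legendre symbol is -1, so x^2 ≡ -1219 (mod 937) has no solution.

no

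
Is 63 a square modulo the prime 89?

no

(63|89)
  = (89|63)    [QR: 89 ≡ 1 mod 4, sign kept]
  = (26|63)    [89 ≡ 26 mod 63]
  = (13|63)    [63 ≡ 7 mod 8 ⇒ (2|63) = +1]
  = (63|13)    [QR: 13 ≡ 1 mod 4, sign kept]
  = (11|13)    [63 ≡ 11 mod 13]
  = (13|11)    [QR: 13 ≡ 1 mod 4, sign kept]
  = (2|11)    [13 ≡ 2 mod 11]
  = -(1|11)    [11 ≡ 3 mod 8 ⇒ (2|11) = -1]
  = -1    [(1|11) = 1]
The Legendre symbol is -1, so x^2 ≡ 63 (mod 89) has no solution.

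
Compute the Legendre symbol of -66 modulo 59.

-1

Pull out -1: (-66/59) = (-1/59)·(66/59). Since 59 ≡ 3 (mod 4), (-1/59) = -1. Now have -(66/59).
Reduce the numerator: 66 ≡ 7 (mod 59), so (66/59) = (7/59).
Both 7 ≡ 3 and 59 ≡ 3 (mod 4), so reciprocity gives (7/59) = -(59/7). Reduce: 59 ≡ 3 (mod 7). Now have (3/7).
Both 3 ≡ 3 and 7 ≡ 3 (mod 4), so reciprocity gives (3/7) = -(7/3). Reduce: 7 ≡ 1 (mod 3). Now have -(1/3).
(1/3) = 1. Collecting the sign factors: -1.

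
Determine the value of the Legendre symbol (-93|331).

1

Reduce the numerator: -93 ≡ 238 (mod 331), so (-93|331) = (238|331).
Factor out 2: 238 = 2·119. Since 331 ≡ 3 (mod 8), (2|331) = -1. Now have -(119|331).
Both 119 ≡ 3 and 331 ≡ 3 (mod 4), so reciprocity gives (119|331) = -(331|119). Reduce: 331 ≡ 93 (mod 119). Now have (93|119).
93 ≡ 1 (mod 4), so quadratic reciprocity gives (93|119) = (119|93). Reduce: 119 ≡ 26 (mod 93). Now have (26|93).
Factor out 2: 26 = 2·13. Since 93 ≡ 5 (mod 8), (2|93) = -1. Now have -(13|93).
13 ≡ 1 (mod 4), so quadratic reciprocity gives (13|93) = (93|13). Reduce: 93 ≡ 2 (mod 13). Now have -(2|13).
Factor out 2: 2 = 2. Since 13 ≡ 5 (mod 8), (2|13) = -1. Now have (1|13).
(1|13) = 1. Collecting the sign factors: 1.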